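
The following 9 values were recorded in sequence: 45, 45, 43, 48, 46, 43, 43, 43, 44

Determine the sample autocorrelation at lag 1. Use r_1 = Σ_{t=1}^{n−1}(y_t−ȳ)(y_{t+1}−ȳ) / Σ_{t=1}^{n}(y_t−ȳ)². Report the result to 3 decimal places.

Mean ȳ = (45 + 45 + 43 + 48 + 46 + 43 + 43 + 43 + 44)/9 = 44.4444
Numerator Σ_{t=1}^{8}(y_t−ȳ)(y_{t+1}−ȳ) = 2.4691
Denominator Σ(y_t−ȳ)² = 24.2222
r_1 = 2.4691 / 24.2222 = 0.102

0.102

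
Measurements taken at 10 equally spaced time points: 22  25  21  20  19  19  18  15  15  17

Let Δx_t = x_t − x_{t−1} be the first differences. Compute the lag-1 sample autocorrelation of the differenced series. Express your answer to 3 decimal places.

First differences Δx: 3, -4, -1, -1, 0, -1, -3, 0, 2
Mean of differences = -0.5556
Numerator Σ(Δx_t−Δx̄)(Δx_{t+1}−Δx̄) = -9.8642
Denominator Σ(Δx_t−Δx̄)² = 38.2222
r_1(Δx) = -9.8642 / 38.2222 = -0.258

-0.258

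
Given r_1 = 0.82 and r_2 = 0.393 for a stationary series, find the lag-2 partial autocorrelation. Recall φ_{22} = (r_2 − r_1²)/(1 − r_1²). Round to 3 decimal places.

φ_{22} = (r_2 − r_1²) / (1 − r_1²)
r_1² = (0.82)² = 0.6724
Numerator = 0.393 − 0.6724 = -0.2794; denominator = 1 − 0.6724 = 0.3276
φ_{22} = -0.2794 / 0.3276 = -0.853

-0.853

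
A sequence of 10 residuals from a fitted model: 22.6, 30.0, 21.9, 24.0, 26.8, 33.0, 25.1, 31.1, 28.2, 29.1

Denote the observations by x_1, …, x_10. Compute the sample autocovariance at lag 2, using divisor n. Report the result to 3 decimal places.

Mean x̄ = (22.6 + 30.0 + 21.9 + 24.0 + 26.8 + 33.0 + 25.1 + 31.1 + 28.2 + 29.1)/10 = 27.1800
Σ_{t=1}^{8}(x_t−x̄)(x_{t+2}−x̄) = 27.7232
γ_2 = 27.7232 / 10 = 2.772

2.772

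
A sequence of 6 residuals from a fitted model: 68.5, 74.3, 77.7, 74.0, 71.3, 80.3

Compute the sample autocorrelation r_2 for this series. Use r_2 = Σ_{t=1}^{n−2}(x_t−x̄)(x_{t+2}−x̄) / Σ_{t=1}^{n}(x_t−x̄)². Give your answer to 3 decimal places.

Mean x̄ = (68.5 + 74.3 + 77.7 + 74.0 + 71.3 + 80.3)/6 = 74.3500
Deviations from mean: -5.8500, -0.0500, 3.3500, -0.3500, -3.0500, 5.9500
Numerator Σ_{t=1}^{4}(x_t−x̄)(x_{t+2}−x̄) = -31.8800
Denominator Σ(x_t−x̄)² = 90.2750
r_2 = -31.8800 / 90.2750 = -0.353

-0.353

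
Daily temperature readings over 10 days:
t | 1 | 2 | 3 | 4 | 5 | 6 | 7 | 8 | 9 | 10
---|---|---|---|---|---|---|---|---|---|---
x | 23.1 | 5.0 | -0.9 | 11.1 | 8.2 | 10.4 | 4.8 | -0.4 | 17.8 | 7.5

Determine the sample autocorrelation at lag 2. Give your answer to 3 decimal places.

-0.351

Mean x̄ = (23.1 + 5.0 − 0.9 + 11.1 + 8.2 + 10.4 + 4.8 − 0.4 + 17.8 + 7.5)/10 = 8.6600
Numerator Σ_{t=1}^{8}(x_t−x̄)(x_{t+2}−x̄) = -177.0932
Denominator Σ(x_t−x̄)² = 504.3640
r_2 = -177.0932 / 504.3640 = -0.351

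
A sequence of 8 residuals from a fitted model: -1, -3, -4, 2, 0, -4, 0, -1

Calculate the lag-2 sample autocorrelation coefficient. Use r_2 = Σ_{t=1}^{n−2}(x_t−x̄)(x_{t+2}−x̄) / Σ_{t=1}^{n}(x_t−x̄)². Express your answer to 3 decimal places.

Mean x̄ = (-1 − 3 − 4 + 2 + 0 − 4 + 0 − 1)/8 = -1.3750
Deviations from mean: 0.3750, -1.6250, -2.6250, 3.3750, 1.3750, -2.6250, 1.3750, 0.3750
Numerator Σ_{t=1}^{6}(x_t−x̄)(x_{t+2}−x̄) = -18.0313
Denominator Σ(x_t−x̄)² = 31.8750
r_2 = -18.0313 / 31.8750 = -0.566

-0.566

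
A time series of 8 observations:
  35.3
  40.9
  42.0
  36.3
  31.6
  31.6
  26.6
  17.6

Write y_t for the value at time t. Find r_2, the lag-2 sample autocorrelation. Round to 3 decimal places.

Mean ȳ = (35.3 + 40.9 + 42.0 + 36.3 + 31.6 + 31.6 + 26.6 + 17.6)/8 = 32.7375
Deviations from mean: 2.5625, 8.1625, 9.2625, 3.5625, -1.1375, -1.1375, -6.1375, -15.1375
Σ(y_t−ȳ)(y_{t+2}−ȳ) = (23.7352) + (29.0789) + (-10.5361) + (-4.0523) + (6.9814) + (17.2189) = 62.4259
Denominator Σ(y_t−ȳ)² = 441.0788
r_2 = 62.4259 / 441.0788 = 0.142

0.142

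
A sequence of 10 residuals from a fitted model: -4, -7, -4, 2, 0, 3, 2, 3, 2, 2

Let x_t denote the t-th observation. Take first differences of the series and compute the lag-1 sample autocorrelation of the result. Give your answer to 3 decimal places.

-0.310

First differences Δx: -3, 3, 6, -2, 3, -1, 1, -1, 0
Mean of differences = 0.6667
Numerator Σ(Δx_t−Δx̄)(Δx_{t+1}−Δx̄) = -20.4444
Denominator Σ(Δx_t−Δx̄)² = 66.0000
r_1(Δx) = -20.4444 / 66.0000 = -0.310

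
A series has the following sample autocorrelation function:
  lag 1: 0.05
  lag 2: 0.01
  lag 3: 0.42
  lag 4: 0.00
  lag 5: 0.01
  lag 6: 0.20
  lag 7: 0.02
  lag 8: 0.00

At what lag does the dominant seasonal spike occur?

3

The largest autocorrelation is r_3 = 0.42, with a weaker echo at lag 6 (0.20); the remaining lags stay at or below 0.05.
The dominant spike at lag 3 indicates a seasonal period of 3.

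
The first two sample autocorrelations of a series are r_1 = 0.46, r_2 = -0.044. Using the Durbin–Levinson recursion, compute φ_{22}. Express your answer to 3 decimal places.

φ_{22} = (r_2 − r_1²) / (1 − r_1²)
r_1² = (0.46)² = 0.2116
Numerator = -0.044 − 0.2116 = -0.2556; denominator = 1 − 0.2116 = 0.7884
φ_{22} = -0.2556 / 0.7884 = -0.324

-0.324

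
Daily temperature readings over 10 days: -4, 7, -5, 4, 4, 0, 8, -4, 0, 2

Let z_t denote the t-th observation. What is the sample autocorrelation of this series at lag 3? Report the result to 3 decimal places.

0.107

Mean z̄ = (-4 + 7 − 5 + 4 + 4 + 0 + 8 − 4 + 0 + 2)/10 = 1.2000
Σ(z_t−z̄)(z_{t+3}−z̄) = (-14.5600) + (16.2400) + (7.4400) + (19.0400) + (-14.5600) + (1.4400) + (5.4400) = 20.4800
Denominator Σ(z_t−z̄)² = 191.6000
r_3 = 20.4800 / 191.6000 = 0.107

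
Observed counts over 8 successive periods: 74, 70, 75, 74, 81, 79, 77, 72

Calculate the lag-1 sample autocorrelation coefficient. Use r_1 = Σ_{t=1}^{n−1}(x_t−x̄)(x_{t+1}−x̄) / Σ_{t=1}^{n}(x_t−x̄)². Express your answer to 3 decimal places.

Mean x̄ = (74 + 70 + 75 + 74 + 81 + 79 + 77 + 72)/8 = 75.2500
Deviations from mean: -1.2500, -5.2500, -0.2500, -1.2500, 5.7500, 3.7500, 1.7500, -3.2500
Numerator Σ_{t=1}^{7}(x_t−x̄)(x_{t+1}−x̄) = 23.4375
Denominator Σ(x_t−x̄)² = 91.5000
r_1 = 23.4375 / 91.5000 = 0.256

0.256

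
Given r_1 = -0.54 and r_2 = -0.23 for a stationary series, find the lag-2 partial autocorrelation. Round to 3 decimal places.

-0.736

φ_{22} = (r_2 − r_1²) / (1 − r_1²)
r_1² = (-0.54)² = 0.2916
Numerator = -0.23 − 0.2916 = -0.5216; denominator = 1 − 0.2916 = 0.7084
φ_{22} = -0.5216 / 0.7084 = -0.736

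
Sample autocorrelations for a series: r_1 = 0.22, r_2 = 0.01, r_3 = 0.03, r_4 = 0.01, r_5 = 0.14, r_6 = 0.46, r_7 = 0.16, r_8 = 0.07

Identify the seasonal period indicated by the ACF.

The largest autocorrelation is r_6 = 0.46; the remaining lags stay at or below 0.22.
The dominant spike at lag 6 indicates a seasonal period of 6.

6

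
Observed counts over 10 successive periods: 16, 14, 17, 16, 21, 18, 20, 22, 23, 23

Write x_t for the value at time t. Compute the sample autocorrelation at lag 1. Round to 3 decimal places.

Mean x̄ = (16 + 14 + 17 + 16 + 21 + 18 + 20 + 22 + 23 + 23)/10 = 19.0000
Numerator Σ_{t=1}^{9}(x_t−x̄)(x_{t+1}−x̄) = 53.0000
Denominator Σ(x_t−x̄)² = 94.0000
r_1 = 53.0000 / 94.0000 = 0.564

0.564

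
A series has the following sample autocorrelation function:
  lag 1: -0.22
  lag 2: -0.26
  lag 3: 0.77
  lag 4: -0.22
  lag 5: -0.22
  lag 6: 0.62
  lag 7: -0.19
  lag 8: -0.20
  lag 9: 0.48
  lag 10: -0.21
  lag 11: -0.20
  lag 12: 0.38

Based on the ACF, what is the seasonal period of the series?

3

The largest autocorrelation is r_3 = 0.77, with weaker echoes at lags 6 (0.62), 9 (0.48) and 12 (0.38); the remaining lags stay at or below -0.19.
The dominant spike at lag 3 indicates a seasonal period of 3.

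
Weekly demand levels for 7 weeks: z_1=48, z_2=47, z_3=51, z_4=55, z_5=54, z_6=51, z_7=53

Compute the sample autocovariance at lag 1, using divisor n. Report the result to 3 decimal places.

Mean z̄ = (48 + 47 + 51 + 55 + 54 + 51 + 53)/7 = 51.2857
Deviations: -3.2857, -4.2857, -0.2857, 3.7143, 2.7143, -0.2857, 1.7143
Σ_{t=1}^{6}(z_t−z̄)(z_{t+1}−z̄) = 23.0612
γ_1 = 23.0612 / 7 = 3.294

3.294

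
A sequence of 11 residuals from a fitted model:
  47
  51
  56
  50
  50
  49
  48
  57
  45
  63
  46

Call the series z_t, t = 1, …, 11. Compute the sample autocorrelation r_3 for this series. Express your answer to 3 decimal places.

Mean z̄ = (47 + 51 + 56 + 50 + 50 + 49 + 48 + 57 + 45 + 63 + 46)/11 = 51.0909
Numerator Σ_{t=1}^{8}(z_t−z̄)(z_{t+3}−z̄) = -62.9339
Denominator Σ(z_t−z̄)² = 296.9091
r_3 = -62.9339 / 296.9091 = -0.212

-0.212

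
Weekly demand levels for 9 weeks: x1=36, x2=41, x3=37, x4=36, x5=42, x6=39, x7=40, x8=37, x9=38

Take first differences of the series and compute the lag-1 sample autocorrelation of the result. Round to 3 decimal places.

-0.493

First differences Δx: 5, -4, -1, 6, -3, 1, -3, 1
Mean of differences = 0.2500
Numerator Σ(Δx_t−Δx̄)(Δx_{t+1}−Δx̄) = -48.0625
Denominator Σ(Δx_t−Δx̄)² = 97.5000
r_1(Δx) = -48.0625 / 97.5000 = -0.493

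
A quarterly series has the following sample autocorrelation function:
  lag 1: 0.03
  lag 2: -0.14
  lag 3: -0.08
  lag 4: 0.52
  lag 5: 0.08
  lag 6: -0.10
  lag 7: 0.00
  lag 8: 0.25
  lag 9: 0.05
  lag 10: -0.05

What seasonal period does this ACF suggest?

4

The largest autocorrelation is r_4 = 0.52, with a weaker echo at lag 8 (0.25); the remaining lags stay at or below 0.08.
The dominant spike at lag 4 indicates a seasonal period of 4.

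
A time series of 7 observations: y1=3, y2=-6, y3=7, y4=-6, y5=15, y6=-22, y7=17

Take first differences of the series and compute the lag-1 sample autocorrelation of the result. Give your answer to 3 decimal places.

First differences Δy: -9, 13, -13, 21, -37, 39
Mean of differences = 2.3333
Numerator Σ(Δy_t−Δȳ)(Δy_{t+1}−Δȳ) = -2747.1111
Denominator Σ(Δy_t−Δȳ)² = 3717.3333
r_1(Δy) = -2747.1111 / 3717.3333 = -0.739

-0.739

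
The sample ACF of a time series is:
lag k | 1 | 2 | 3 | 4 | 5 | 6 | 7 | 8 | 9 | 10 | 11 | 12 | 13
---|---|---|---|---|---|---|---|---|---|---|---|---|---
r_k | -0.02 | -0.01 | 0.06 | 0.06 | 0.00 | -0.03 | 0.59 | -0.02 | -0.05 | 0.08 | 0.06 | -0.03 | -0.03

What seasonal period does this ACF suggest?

7

The largest autocorrelation is r_7 = 0.59; the remaining lags stay at or below 0.08.
The dominant spike at lag 7 indicates a seasonal period of 7.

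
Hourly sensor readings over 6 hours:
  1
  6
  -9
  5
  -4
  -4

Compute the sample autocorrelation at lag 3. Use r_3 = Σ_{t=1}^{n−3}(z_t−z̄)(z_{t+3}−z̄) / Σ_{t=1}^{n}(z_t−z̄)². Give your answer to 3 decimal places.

0.087

Mean z̄ = (1 + 6 − 9 + 5 − 4 − 4)/6 = -0.8333
Deviations from mean: 1.8333, 6.8333, -8.1667, 5.8333, -3.1667, -3.1667
Σ(z_t−z̄)(z_{t+3}−z̄) = (10.6944) + (-21.6389) + (25.8611) = 14.9167
Denominator Σ(z_t−z̄)² = 170.8333
r_3 = 14.9167 / 170.8333 = 0.087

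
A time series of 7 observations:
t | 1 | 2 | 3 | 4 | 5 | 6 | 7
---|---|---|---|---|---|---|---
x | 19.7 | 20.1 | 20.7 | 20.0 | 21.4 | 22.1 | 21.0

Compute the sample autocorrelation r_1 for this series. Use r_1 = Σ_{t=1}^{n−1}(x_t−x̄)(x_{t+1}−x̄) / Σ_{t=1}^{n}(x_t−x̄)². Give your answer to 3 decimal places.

0.341

Mean x̄ = (19.7 + 20.1 + 20.7 + 20.0 + 21.4 + 22.1 + 21.0)/7 = 20.7143
Deviations from mean: -1.0143, -0.6143, -0.0143, -0.7143, 0.6857, 1.3857, 0.2857
Numerator Σ_{t=1}^{6}(x_t−x̄)(x_{t+1}−x̄) = 1.4984
Denominator Σ(x_t−x̄)² = 4.3886
r_1 = 1.4984 / 4.3886 = 0.341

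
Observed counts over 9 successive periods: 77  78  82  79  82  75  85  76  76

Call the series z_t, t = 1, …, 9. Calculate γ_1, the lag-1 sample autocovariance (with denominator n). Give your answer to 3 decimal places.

Mean z̄ = (77 + 78 + 82 + 79 + 82 + 75 + 85 + 76 + 76)/9 = 78.8889
Σ_{t=1}^{8}(z_t−z̄)(z_{t+1}−z̄) = -45.5679
γ_1 = -45.5679 / 9 = -5.063

-5.063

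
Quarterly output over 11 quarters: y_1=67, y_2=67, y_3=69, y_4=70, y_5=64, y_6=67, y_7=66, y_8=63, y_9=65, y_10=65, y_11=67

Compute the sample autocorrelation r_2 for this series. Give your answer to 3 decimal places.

0.071

Mean ȳ = (67 + 67 + 69 + 70 + 64 + 67 + 66 + 63 + 65 + 65 + 67)/11 = 66.3636
Numerator Σ_{t=1}^{9}(y_t−ȳ)(y_{t+2}−ȳ) = 3.0083
Denominator Σ(y_t−ȳ)² = 42.5455
r_2 = 3.0083 / 42.5455 = 0.071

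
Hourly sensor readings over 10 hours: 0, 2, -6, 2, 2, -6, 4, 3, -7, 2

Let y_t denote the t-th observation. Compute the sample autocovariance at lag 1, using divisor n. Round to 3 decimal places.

Mean ȳ = (0 + 2 − 6 + 2 + 2 − 6 + 4 + 3 − 7 + 2)/10 = -0.4000
Σ_{t=1}^{9}(y_t−ȳ)(y_{t+1}−ȳ) = -81.5600
γ_1 = -81.5600 / 10 = -8.156

-8.156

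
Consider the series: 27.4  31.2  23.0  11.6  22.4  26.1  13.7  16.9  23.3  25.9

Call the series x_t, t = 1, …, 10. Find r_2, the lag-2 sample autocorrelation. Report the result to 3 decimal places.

-0.526

Mean x̄ = (27.4 + 31.2 + 23.0 + 11.6 + 22.4 + 26.1 + 13.7 + 16.9 + 23.3 + 25.9)/10 = 22.1500
Numerator Σ_{t=1}^{8}(x_t−x̄)(x_{t+2}−x̄) = -184.7300
Denominator Σ(x_t−x̄)² = 351.5050
r_2 = -184.7300 / 351.5050 = -0.526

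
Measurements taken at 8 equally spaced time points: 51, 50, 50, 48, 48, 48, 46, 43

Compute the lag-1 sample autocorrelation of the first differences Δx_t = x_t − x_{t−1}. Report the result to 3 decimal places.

0.014

First differences Δx: -1, 0, -2, 0, 0, -2, -3
Mean of differences = -1.1429
Numerator Σ(Δx_t−Δx̄)(Δx_{t+1}−Δx̄) = 0.1224
Denominator Σ(Δx_t−Δx̄)² = 8.8571
r_1(Δx) = 0.1224 / 8.8571 = 0.014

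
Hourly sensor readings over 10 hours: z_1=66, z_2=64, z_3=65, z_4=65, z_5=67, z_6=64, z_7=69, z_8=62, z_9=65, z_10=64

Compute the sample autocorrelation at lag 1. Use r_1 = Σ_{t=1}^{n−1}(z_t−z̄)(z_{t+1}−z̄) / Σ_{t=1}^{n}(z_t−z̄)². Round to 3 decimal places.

-0.581

Mean z̄ = (66 + 64 + 65 + 65 + 67 + 64 + 69 + 62 + 65 + 64)/10 = 65.1000
Numerator Σ_{t=1}^{9}(z_t−z̄)(z_{t+1}−z̄) = -19.1100
Denominator Σ(z_t−z̄)² = 32.9000
r_1 = -19.1100 / 32.9000 = -0.581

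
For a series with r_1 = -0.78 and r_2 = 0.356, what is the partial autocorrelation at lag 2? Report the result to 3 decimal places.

-0.645

φ_{22} = (r_2 − r_1²) / (1 − r_1²)
r_1² = (-0.78)² = 0.6084
Numerator = 0.356 − 0.6084 = -0.2524; denominator = 1 − 0.6084 = 0.3916
φ_{22} = -0.2524 / 0.3916 = -0.645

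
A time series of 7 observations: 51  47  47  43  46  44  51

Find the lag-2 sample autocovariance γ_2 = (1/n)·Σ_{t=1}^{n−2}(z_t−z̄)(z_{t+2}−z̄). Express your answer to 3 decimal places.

1.143

Mean z̄ = (51 + 47 + 47 + 43 + 46 + 44 + 51)/7 = 47.0000
Deviations: 4.0000, 0.0000, 0.0000, -4.0000, -1.0000, -3.0000, 4.0000
Σ_{t=1}^{5}(z_t−z̄)(z_{t+2}−z̄) = 8.0000
γ_2 = 8.0000 / 7 = 1.143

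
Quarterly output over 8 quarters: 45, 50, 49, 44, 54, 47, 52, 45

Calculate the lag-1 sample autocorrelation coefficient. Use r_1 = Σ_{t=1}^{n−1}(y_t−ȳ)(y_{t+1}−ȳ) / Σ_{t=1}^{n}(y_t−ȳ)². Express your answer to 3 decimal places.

Mean ȳ = (45 + 50 + 49 + 44 + 54 + 47 + 52 + 45)/8 = 48.2500
Deviations from mean: -3.2500, 1.7500, 0.7500, -4.2500, 5.7500, -1.2500, 3.7500, -3.2500
Σ(y_t−ȳ)(y_{t+1}−ȳ) = (-5.6875) + (1.3125) + (-3.1875) + (-24.4375) + (-7.1875) + (-4.6875) + (-12.1875) = -56.0625
Denominator Σ(y_t−ȳ)² = 91.5000
r_1 = -56.0625 / 91.5000 = -0.613

-0.613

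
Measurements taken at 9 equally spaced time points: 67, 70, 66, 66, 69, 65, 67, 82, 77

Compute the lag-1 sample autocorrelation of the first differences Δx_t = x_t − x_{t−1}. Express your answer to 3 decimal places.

First differences Δx: 3, -4, 0, 3, -4, 2, 15, -5
Mean of differences = 1.2500
Numerator Σ(Δx_t−Δx̄)(Δx_{t+1}−Δx̄) = -93.5625
Denominator Σ(Δx_t−Δx̄)² = 291.5000
r_1(Δx) = -93.5625 / 291.5000 = -0.321

-0.321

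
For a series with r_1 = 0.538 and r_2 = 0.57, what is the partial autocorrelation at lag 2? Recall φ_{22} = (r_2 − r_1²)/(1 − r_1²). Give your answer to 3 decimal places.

φ_{22} = (r_2 − r_1²) / (1 − r_1²)
r_1² = (0.538)² = 0.289444
Numerator = 0.57 − 0.2894 = 0.2806; denominator = 1 − 0.2894 = 0.7106
φ_{22} = 0.2806 / 0.7106 = 0.395

0.395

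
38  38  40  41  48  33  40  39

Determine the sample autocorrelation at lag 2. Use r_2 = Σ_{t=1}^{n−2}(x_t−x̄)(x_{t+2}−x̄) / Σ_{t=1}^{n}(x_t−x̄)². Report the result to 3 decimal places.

Mean x̄ = (38 + 38 + 40 + 41 + 48 + 33 + 40 + 39)/8 = 39.6250
Deviations from mean: -1.6250, -1.6250, 0.3750, 1.3750, 8.3750, -6.6250, 0.3750, -0.6250
Numerator Σ_{t=1}^{6}(x_t−x̄)(x_{t+2}−x̄) = -1.5313
Denominator Σ(x_t−x̄)² = 121.8750
r_2 = -1.5313 / 121.8750 = -0.013

-0.013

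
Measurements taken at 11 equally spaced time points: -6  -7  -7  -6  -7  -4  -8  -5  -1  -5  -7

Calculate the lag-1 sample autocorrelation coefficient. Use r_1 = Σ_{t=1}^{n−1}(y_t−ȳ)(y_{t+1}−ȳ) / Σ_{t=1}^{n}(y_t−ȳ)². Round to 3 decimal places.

Mean ȳ = (-6 − 7 − 7 − 6 − 7 − 4 − 8 − 5 − 1 − 5 − 7)/11 = -5.7273
Numerator Σ_{t=1}^{10}(y_t−ȳ)(y_{t+1}−ȳ) = 0.8347
Denominator Σ(y_t−ȳ)² = 38.1818
r_1 = 0.8347 / 38.1818 = 0.022

0.022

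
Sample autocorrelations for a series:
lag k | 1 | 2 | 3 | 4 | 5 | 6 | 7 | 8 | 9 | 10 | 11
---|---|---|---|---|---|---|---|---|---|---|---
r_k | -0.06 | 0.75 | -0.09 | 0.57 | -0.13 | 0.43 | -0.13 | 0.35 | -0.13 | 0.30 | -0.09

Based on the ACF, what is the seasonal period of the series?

The largest autocorrelation is r_2 = 0.75, with weaker echoes at lags 4 (0.57), 6 (0.43), 8 (0.35) and 10 (0.30); the remaining lags stay at or below -0.06.
The dominant spike at lag 2 indicates a seasonal period of 2.

2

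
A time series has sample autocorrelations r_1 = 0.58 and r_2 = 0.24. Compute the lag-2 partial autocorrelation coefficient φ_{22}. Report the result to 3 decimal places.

φ_{22} = (r_2 − r_1²) / (1 − r_1²)
r_1² = (0.58)² = 0.3364
Numerator = 0.24 − 0.3364 = -0.0964; denominator = 1 − 0.3364 = 0.6636
φ_{22} = -0.0964 / 0.6636 = -0.145

-0.145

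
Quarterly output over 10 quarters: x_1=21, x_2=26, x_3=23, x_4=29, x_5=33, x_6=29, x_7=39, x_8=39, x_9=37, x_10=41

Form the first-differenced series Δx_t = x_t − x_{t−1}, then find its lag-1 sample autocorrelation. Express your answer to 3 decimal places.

First differences Δx: 5, -3, 6, 4, -4, 10, 0, -2, 4
Mean of differences = 2.2222
Numerator Σ(Δx_t−Δx̄)(Δx_{t+1}−Δx̄) = -102.3827
Denominator Σ(Δx_t−Δx̄)² = 177.5556
r_1(Δx) = -102.3827 / 177.5556 = -0.577

-0.577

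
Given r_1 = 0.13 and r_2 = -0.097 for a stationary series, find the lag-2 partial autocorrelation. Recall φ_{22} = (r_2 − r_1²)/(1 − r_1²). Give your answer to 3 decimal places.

-0.116

φ_{22} = (r_2 − r_1²) / (1 − r_1²)
r_1² = (0.13)² = 0.0169
Numerator = -0.097 − 0.0169 = -0.1139; denominator = 1 − 0.0169 = 0.9831
φ_{22} = -0.1139 / 0.9831 = -0.116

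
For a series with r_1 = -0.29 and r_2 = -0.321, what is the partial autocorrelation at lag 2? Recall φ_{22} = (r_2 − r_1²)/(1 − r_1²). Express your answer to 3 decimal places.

-0.442

φ_{22} = (r_2 − r_1²) / (1 − r_1²)
r_1² = (-0.29)² = 0.0841
Numerator = -0.321 − 0.0841 = -0.4051; denominator = 1 − 0.0841 = 0.9159
φ_{22} = -0.4051 / 0.9159 = -0.442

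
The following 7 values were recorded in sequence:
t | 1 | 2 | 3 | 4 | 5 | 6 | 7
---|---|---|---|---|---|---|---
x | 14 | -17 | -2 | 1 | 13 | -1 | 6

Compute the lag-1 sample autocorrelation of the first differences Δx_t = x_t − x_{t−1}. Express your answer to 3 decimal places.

-0.401

First differences Δx: -31, 15, 3, 12, -14, 7
Mean of differences = -1.3333
Numerator Σ(Δx_t−Δx̄)(Δx_{t+1}−Δx̄) = -630.4444
Denominator Σ(Δx_t−Δx̄)² = 1573.3333
r_1(Δx) = -630.4444 / 1573.3333 = -0.401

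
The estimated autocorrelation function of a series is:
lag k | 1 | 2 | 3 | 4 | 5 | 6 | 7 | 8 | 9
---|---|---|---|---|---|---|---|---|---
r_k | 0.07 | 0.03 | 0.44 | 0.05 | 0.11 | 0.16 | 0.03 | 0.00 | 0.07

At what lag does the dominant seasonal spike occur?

The largest autocorrelation is r_3 = 0.44, with a weaker echo at lag 6 (0.16); the remaining lags stay at or below 0.11.
The dominant spike at lag 3 indicates a seasonal period of 3.

3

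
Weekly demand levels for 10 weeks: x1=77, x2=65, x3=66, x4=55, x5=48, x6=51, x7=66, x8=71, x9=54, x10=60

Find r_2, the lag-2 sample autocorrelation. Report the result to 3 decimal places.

Mean x̄ = (77 + 65 + 66 + 55 + 48 + 51 + 66 + 71 + 54 + 60)/10 = 61.3000
Numerator Σ_{t=1}^{8}(x_t−x̄)(x_{t+2}−x̄) = -156.4800
Denominator Σ(x_t−x̄)² = 776.1000
r_2 = -156.4800 / 776.1000 = -0.202

-0.202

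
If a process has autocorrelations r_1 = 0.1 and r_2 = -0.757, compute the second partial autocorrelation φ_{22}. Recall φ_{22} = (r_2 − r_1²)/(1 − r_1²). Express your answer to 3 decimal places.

φ_{22} = (r_2 − r_1²) / (1 − r_1²)
r_1² = (0.1)² = 0.01
Numerator = -0.757 − 0.0100 = -0.7670; denominator = 1 − 0.0100 = 0.9900
φ_{22} = -0.7670 / 0.9900 = -0.775

-0.775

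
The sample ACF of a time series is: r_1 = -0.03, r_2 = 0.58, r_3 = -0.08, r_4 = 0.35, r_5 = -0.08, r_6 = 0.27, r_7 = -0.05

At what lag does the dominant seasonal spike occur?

The largest autocorrelation is r_2 = 0.58, with weaker echoes at lags 4 (0.35) and 6 (0.27); the remaining lags stay at or below -0.03.
The dominant spike at lag 2 indicates a seasonal period of 2.

2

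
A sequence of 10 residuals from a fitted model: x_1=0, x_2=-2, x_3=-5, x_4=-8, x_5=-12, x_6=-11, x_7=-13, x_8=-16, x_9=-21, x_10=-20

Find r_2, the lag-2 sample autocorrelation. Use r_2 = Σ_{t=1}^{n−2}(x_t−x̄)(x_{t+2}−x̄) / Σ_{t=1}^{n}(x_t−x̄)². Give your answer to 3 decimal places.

0.336

Mean x̄ = (0 − 2 − 5 − 8 − 12 − 11 − 13 − 16 − 21 − 20)/10 = -10.8000
Numerator Σ_{t=1}^{8}(x_t−x̄)(x_{t+2}−x̄) = 153.7200
Denominator Σ(x_t−x̄)² = 457.6000
r_2 = 153.7200 / 457.6000 = 0.336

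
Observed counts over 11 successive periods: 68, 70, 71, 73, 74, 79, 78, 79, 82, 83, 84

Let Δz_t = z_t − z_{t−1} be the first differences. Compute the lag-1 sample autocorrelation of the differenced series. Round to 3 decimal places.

-0.507

First differences Δz: 2, 1, 2, 1, 5, -1, 1, 3, 1, 1
Mean of differences = 1.6000
Numerator Σ(Δz_t−Δz̄)(Δz_{t+1}−Δz̄) = -11.3600
Denominator Σ(Δz_t−Δz̄)² = 22.4000
r_1(Δz) = -11.3600 / 22.4000 = -0.507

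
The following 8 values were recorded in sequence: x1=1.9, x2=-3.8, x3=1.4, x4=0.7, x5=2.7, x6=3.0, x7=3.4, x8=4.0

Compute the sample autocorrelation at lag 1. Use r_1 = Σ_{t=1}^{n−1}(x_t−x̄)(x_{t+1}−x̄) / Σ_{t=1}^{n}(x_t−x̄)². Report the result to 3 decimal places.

0.170

Mean x̄ = (1.9 − 3.8 + 1.4 + 0.7 + 2.7 + 3.0 + 3.4 + 4.0)/8 = 1.6625
Deviations from mean: 0.2375, -5.4625, -0.2625, -0.9625, 1.0375, 1.3375, 1.7375, 2.3375
Σ(x_t−x̄)(x_{t+1}−x̄) = (-1.2973) + (1.4339) + (0.2527) + (-0.9986) + (1.3877) + (2.3239) + (4.0614) = 7.1636
Denominator Σ(x_t−x̄)² = 42.2388
r_1 = 7.1636 / 42.2388 = 0.170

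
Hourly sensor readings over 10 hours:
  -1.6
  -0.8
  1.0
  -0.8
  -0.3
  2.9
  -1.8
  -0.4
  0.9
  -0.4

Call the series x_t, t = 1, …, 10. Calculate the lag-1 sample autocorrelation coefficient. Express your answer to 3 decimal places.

Mean x̄ = (-1.6 − 0.8 + 1.0 − 0.8 − 0.3 + 2.9 − 1.8 − 0.4 + 0.9 − 0.4)/10 = -0.1300
Numerator Σ_{t=1}^{9}(x_t−x̄)(x_{t+1}−x̄) = -6.0959
Denominator Σ(x_t−x̄)² = 17.5410
r_1 = -6.0959 / 17.5410 = -0.348

-0.348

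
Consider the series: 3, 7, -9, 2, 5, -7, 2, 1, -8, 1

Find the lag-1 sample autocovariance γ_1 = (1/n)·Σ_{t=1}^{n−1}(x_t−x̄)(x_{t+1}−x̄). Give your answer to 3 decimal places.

Mean x̄ = (3 + 7 − 9 + 2 + 5 − 7 + 2 + 1 − 8 + 1)/10 = -0.3000
Σ_{t=1}^{9}(x_t−x̄)(x_{t+1}−x̄) = -115.1900
γ_1 = -115.1900 / 10 = -11.519

-11.519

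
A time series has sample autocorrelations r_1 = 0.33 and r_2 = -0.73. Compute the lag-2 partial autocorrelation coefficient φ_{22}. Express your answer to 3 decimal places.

φ_{22} = (r_2 − r_1²) / (1 − r_1²)
r_1² = (0.33)² = 0.1089
Numerator = -0.73 − 0.1089 = -0.8389; denominator = 1 − 0.1089 = 0.8911
φ_{22} = -0.8389 / 0.8911 = -0.941

-0.941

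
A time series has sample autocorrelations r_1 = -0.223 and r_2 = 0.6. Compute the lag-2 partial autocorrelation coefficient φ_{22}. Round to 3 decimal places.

φ_{22} = (r_2 − r_1²) / (1 − r_1²)
r_1² = (-0.223)² = 0.049729
Numerator = 0.6 − 0.0497 = 0.5503; denominator = 1 − 0.0497 = 0.9503
φ_{22} = 0.5503 / 0.9503 = 0.579

0.579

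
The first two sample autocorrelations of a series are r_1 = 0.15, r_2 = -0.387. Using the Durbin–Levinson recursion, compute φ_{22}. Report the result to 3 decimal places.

-0.419

φ_{22} = (r_2 − r_1²) / (1 − r_1²)
r_1² = (0.15)² = 0.0225
Numerator = -0.387 − 0.0225 = -0.4095; denominator = 1 − 0.0225 = 0.9775
φ_{22} = -0.4095 / 0.9775 = -0.419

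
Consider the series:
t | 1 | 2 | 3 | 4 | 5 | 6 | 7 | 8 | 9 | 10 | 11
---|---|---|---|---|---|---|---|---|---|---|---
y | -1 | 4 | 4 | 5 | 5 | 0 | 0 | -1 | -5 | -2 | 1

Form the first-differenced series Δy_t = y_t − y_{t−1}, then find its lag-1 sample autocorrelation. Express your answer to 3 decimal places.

0.025

First differences Δy: 5, 0, 1, 0, -5, 0, -1, -4, 3, 3
Mean of differences = 0.2000
Numerator Σ(Δy_t−Δȳ)(Δy_{t+1}−Δȳ) = 2.1600
Denominator Σ(Δy_t−Δȳ)² = 85.6000
r_1(Δy) = 2.1600 / 85.6000 = 0.025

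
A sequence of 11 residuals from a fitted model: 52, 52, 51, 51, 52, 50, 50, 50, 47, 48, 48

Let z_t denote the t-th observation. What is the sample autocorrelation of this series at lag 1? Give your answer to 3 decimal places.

Mean z̄ = (52 + 52 + 51 + 51 + 52 + 50 + 50 + 50 + 47 + 48 + 48)/11 = 50.0909
Numerator Σ_{t=1}^{10}(z_t−z̄)(z_{t+1}−z̄) = 18.9008
Denominator Σ(z_t−z̄)² = 30.9091
r_1 = 18.9008 / 30.9091 = 0.611

0.611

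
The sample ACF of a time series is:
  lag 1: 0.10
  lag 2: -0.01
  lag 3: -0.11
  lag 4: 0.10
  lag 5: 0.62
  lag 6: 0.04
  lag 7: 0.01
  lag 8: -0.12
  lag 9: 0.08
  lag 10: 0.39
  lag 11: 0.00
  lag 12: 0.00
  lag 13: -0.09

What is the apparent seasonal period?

The largest autocorrelation is r_5 = 0.62, with a weaker echo at lag 10 (0.39); the remaining lags stay at or below 0.10.
The dominant spike at lag 5 indicates a seasonal period of 5.

5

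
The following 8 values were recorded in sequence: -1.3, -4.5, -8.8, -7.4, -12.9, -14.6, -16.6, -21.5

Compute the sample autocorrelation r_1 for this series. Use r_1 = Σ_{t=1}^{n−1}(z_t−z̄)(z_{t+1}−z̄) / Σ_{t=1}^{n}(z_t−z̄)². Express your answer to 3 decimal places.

Mean z̄ = (-1.3 − 4.5 − 8.8 − 7.4 − 12.9 − 14.6 − 16.6 − 21.5)/8 = -10.9500
Deviations from mean: 9.6500, 6.4500, 2.1500, 3.5500, -1.9500, -3.6500, -5.6500, -10.5500
Σ(z_t−z̄)(z_{t+1}−z̄) = (62.2425) + (13.8675) + (7.6325) + (-6.9225) + (7.1175) + (20.6225) + (59.6075) = 164.1675
Denominator Σ(z_t−z̄)² = 312.3000
r_1 = 164.1675 / 312.3000 = 0.526

0.526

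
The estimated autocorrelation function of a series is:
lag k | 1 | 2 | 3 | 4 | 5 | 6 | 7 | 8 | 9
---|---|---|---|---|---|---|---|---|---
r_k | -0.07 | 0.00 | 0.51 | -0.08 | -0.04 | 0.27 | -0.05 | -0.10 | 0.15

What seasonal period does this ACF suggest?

The largest autocorrelation is r_3 = 0.51, with weaker echoes at lags 6 (0.27) and 9 (0.15); the remaining lags stay at or below 0.00.
The dominant spike at lag 3 indicates a seasonal period of 3.

3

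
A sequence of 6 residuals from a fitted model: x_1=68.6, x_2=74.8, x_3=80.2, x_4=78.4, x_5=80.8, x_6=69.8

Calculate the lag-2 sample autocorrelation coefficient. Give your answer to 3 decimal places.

-0.184

Mean x̄ = (68.6 + 74.8 + 80.2 + 78.4 + 80.8 + 69.8)/6 = 75.4333
Deviations from mean: -6.8333, -0.6333, 4.7667, 2.9667, 5.3667, -5.6333
Σ(x_t−x̄)(x_{t+2}−x̄) = (-32.5722) + (-1.8789) + (25.5811) + (-16.7122) = -25.5822
Denominator Σ(x_t−x̄)² = 139.1533
r_2 = -25.5822 / 139.1533 = -0.184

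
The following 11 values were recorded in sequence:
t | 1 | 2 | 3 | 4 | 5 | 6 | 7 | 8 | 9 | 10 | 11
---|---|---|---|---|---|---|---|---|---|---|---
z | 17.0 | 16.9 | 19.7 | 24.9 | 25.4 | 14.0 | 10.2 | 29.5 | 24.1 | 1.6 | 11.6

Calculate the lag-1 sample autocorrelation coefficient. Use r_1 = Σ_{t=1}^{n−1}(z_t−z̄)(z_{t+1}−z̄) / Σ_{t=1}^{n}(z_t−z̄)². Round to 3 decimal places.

0.076

Mean z̄ = (17.0 + 16.9 + 19.7 + 24.9 + 25.4 + 14.0 + 10.2 + 29.5 + 24.1 + 1.6 + 11.6)/11 = 17.7182
Numerator Σ_{t=1}^{10}(z_t−z̄)(z_{t+1}−z̄) = 50.1224
Denominator Σ(z_t−z̄)² = 662.8164
r_1 = 50.1224 / 662.8164 = 0.076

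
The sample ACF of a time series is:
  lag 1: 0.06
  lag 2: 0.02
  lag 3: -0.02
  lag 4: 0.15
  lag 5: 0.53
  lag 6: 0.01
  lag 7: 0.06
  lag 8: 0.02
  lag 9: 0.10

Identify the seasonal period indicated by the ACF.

The largest autocorrelation is r_5 = 0.53; the remaining lags stay at or below 0.15.
The dominant spike at lag 5 indicates a seasonal period of 5.

5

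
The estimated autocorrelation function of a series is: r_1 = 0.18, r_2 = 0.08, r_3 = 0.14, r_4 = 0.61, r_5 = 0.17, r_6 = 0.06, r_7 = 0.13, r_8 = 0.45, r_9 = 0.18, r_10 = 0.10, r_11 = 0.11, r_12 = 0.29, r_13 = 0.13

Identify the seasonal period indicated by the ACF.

The largest autocorrelation is r_4 = 0.61, with weaker echoes at lags 8 (0.45) and 12 (0.29); the remaining lags stay at or below 0.18.
The dominant spike at lag 4 indicates a seasonal period of 4.

4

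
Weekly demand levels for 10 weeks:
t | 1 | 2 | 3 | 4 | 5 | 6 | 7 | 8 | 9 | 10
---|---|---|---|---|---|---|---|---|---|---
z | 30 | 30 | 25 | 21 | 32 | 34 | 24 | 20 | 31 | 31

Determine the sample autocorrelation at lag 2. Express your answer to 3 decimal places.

Mean z̄ = (30 + 30 + 25 + 21 + 32 + 34 + 24 + 20 + 31 + 31)/10 = 27.8000
Numerator Σ_{t=1}^{8}(z_t−z̄)(z_{t+2}−z̄) = -176.4800
Denominator Σ(z_t−z̄)² = 215.6000
r_2 = -176.4800 / 215.6000 = -0.819

-0.819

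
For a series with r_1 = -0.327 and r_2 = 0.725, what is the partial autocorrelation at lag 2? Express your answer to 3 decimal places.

φ_{22} = (r_2 − r_1²) / (1 − r_1²)
r_1² = (-0.327)² = 0.106929
Numerator = 0.725 − 0.1069 = 0.6181; denominator = 1 − 0.1069 = 0.8931
φ_{22} = 0.6181 / 0.8931 = 0.692

0.692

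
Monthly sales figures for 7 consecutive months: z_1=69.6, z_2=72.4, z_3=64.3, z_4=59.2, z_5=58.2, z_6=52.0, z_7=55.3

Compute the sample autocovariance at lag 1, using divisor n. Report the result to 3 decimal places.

Mean z̄ = (69.6 + 72.4 + 64.3 + 59.2 + 58.2 + 52.0 + 55.3)/7 = 61.5714
Deviations: 8.0286, 10.8286, 2.7286, -2.3714, -3.3714, -9.5714, -6.2714
Σ_{t=1}^{6}(z_t−z̄)(z_{t+1}−z̄) = 210.3049
γ_1 = 210.3049 / 7 = 30.044

30.044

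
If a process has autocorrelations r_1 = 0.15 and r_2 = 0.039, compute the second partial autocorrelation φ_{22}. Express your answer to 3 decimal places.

0.017

φ_{22} = (r_2 − r_1²) / (1 − r_1²)
r_1² = (0.15)² = 0.0225
Numerator = 0.039 − 0.0225 = 0.0165; denominator = 1 − 0.0225 = 0.9775
φ_{22} = 0.0165 / 0.9775 = 0.017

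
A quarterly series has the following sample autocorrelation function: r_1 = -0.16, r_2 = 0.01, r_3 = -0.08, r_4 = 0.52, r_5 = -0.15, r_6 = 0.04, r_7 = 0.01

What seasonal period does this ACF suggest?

The largest autocorrelation is r_4 = 0.52; the remaining lags stay at or below 0.04.
The dominant spike at lag 4 indicates a seasonal period of 4.

4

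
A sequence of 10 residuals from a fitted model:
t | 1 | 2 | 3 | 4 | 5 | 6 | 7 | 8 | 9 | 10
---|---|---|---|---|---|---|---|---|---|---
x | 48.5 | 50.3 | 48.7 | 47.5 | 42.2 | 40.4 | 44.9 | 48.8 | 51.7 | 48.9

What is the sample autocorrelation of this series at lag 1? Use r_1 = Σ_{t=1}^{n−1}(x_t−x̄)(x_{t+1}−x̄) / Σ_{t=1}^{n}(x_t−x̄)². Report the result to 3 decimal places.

Mean x̄ = (48.5 + 50.3 + 48.7 + 47.5 + 42.2 + 40.4 + 44.9 + 48.8 + 51.7 + 48.9)/10 = 47.1900
Numerator Σ_{t=1}^{9}(x_t−x̄)(x_{t+1}−x̄) = 68.4089
Denominator Σ(x_t−x̄)² = 115.8690
r_1 = 68.4089 / 115.8690 = 0.590

0.590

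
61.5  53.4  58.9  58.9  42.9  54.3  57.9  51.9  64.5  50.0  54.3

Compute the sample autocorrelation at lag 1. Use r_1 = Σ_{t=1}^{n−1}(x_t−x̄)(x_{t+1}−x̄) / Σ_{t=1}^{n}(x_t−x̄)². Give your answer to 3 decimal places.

Mean x̄ = (61.5 + 53.4 + 58.9 + 58.9 + 42.9 + 54.3 + 57.9 + 51.9 + 64.5 + 50.0 + 54.3)/11 = 55.3182
Numerator Σ_{t=1}^{10}(x_t−x̄)(x_{t+1}−x̄) = -123.9894
Denominator Σ(x_t−x̄)² = 354.7764
r_1 = -123.9894 / 354.7764 = -0.349

-0.349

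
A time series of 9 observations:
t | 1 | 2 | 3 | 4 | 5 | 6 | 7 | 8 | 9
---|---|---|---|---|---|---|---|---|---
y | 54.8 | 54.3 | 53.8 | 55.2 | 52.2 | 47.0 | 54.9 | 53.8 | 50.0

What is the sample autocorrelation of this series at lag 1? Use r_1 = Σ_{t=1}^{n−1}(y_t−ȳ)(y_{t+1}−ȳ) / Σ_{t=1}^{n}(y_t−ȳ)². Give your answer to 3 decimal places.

-0.068

Mean ȳ = (54.8 + 54.3 + 53.8 + 55.2 + 52.2 + 47.0 + 54.9 + 53.8 + 50.0)/9 = 52.8889
Numerator Σ_{t=1}^{8}(y_t−ȳ)(y_{t+1}−ȳ) = -4.0901
Denominator Σ(y_t−ȳ)² = 60.1889
r_1 = -4.0901 / 60.1889 = -0.068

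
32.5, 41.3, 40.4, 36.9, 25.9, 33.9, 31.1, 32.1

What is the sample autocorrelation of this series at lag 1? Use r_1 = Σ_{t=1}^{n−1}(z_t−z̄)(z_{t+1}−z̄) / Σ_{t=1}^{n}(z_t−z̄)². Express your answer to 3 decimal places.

0.197

Mean z̄ = (32.5 + 41.3 + 40.4 + 36.9 + 25.9 + 33.9 + 31.1 + 32.1)/8 = 34.2625
Σ(z_t−z̄)(z_{t+1}−z̄) = (-12.4036) + (43.1927) + (16.1877) + (-22.0561) + (3.0314) + (1.1464) + (6.8389) = 35.9373
Denominator Σ(z_t−z̄)² = 181.9988
r_1 = 35.9373 / 181.9988 = 0.197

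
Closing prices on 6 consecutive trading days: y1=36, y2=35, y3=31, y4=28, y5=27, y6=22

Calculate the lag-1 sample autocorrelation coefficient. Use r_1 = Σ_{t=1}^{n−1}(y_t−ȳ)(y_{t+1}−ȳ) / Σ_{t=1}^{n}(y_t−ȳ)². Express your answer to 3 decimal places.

0.455

Mean ȳ = (36 + 35 + 31 + 28 + 27 + 22)/6 = 29.8333
Deviations from mean: 6.1667, 5.1667, 1.1667, -1.8333, -2.8333, -7.8333
Numerator Σ_{t=1}^{5}(y_t−ȳ)(y_{t+1}−ȳ) = 63.1389
Denominator Σ(y_t−ȳ)² = 138.8333
r_1 = 63.1389 / 138.8333 = 0.455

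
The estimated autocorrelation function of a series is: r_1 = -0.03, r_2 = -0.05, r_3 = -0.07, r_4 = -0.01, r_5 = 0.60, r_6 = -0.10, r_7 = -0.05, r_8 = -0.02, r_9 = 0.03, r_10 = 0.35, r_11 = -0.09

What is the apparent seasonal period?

5

The largest autocorrelation is r_5 = 0.60, with a weaker echo at lag 10 (0.35); the remaining lags stay at or below 0.03.
The dominant spike at lag 5 indicates a seasonal period of 5.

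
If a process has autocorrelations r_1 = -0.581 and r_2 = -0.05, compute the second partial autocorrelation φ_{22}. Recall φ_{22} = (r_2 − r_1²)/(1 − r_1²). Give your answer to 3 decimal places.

-0.585

φ_{22} = (r_2 − r_1²) / (1 − r_1²)
r_1² = (-0.581)² = 0.337561
Numerator = -0.05 − 0.3376 = -0.3876; denominator = 1 − 0.3376 = 0.6624
φ_{22} = -0.3876 / 0.6624 = -0.585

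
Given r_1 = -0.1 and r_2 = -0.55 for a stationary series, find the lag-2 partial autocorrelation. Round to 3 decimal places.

-0.566

φ_{22} = (r_2 − r_1²) / (1 − r_1²)
r_1² = (-0.1)² = 0.01
Numerator = -0.55 − 0.0100 = -0.5600; denominator = 1 − 0.0100 = 0.9900
φ_{22} = -0.5600 / 0.9900 = -0.566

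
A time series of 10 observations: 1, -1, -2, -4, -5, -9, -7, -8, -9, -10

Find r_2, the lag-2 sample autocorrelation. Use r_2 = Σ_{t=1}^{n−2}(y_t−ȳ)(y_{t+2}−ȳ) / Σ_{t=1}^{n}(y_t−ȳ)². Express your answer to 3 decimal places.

0.389

Mean ȳ = (1 − 1 − 2 − 4 − 5 − 9 − 7 − 8 − 9 − 10)/10 = -5.4000
Numerator Σ_{t=1}^{8}(y_t−ȳ)(y_{t+2}−ȳ) = 50.6800
Denominator Σ(y_t−ȳ)² = 130.4000
r_2 = 50.6800 / 130.4000 = 0.389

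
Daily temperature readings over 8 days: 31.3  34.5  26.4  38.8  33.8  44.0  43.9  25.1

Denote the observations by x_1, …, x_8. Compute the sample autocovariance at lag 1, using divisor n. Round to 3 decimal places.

Mean x̄ = (31.3 + 34.5 + 26.4 + 38.8 + 33.8 + 44.0 + 43.9 + 25.1)/8 = 34.7250
Deviations: -3.4250, -0.2250, -8.3250, 4.0750, -0.9250, 9.2750, 9.1750, -9.6250
Σ_{t=1}^{7}(x_t−x̄)(x_{t+1}−x̄) = -46.8406
γ_1 = -46.8406 / 8 = -5.855

-5.855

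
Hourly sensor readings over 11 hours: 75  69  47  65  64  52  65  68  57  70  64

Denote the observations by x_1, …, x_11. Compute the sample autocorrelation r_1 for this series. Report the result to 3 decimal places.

-0.206

Mean x̄ = (75 + 69 + 47 + 65 + 64 + 52 + 65 + 68 + 57 + 70 + 64)/11 = 63.2727
Numerator Σ_{t=1}^{10}(x_t−x̄)(x_{t+1}−x̄) = -139.3471
Denominator Σ(x_t−x̄)² = 676.1818
r_1 = -139.3471 / 676.1818 = -0.206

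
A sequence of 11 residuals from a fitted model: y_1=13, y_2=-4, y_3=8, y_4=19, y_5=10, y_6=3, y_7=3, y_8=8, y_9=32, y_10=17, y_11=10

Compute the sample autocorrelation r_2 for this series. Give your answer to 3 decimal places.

-0.393

Mean ȳ = (13 − 4 + 8 + 19 + 10 + 3 + 3 + 8 + 32 + 17 + 10)/11 = 10.8182
Numerator Σ_{t=1}^{9}(y_t−ȳ)(y_{t+2}−ȳ) = -360.9752
Denominator Σ(y_t−ȳ)² = 917.6364
r_2 = -360.9752 / 917.6364 = -0.393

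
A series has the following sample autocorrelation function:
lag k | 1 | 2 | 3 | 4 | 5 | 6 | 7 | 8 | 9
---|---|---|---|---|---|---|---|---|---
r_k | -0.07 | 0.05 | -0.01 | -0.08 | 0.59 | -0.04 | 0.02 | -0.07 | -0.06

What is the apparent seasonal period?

The largest autocorrelation is r_5 = 0.59; the remaining lags stay at or below 0.05.
The dominant spike at lag 5 indicates a seasonal period of 5.

5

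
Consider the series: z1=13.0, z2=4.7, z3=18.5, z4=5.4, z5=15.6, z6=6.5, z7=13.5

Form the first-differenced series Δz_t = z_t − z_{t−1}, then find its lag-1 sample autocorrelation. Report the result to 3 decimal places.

-0.878

First differences Δz: -8.3, 13.8, -13.1, 10.2, -9.1, 7.0
Mean of differences = 0.0833
Numerator Σ(Δz_t−Δz̄)(Δz_{t+1}−Δz̄) = -585.6169
Denominator Σ(Δz_t−Δz̄)² = 666.7483
r_1(Δz) = -585.6169 / 666.7483 = -0.878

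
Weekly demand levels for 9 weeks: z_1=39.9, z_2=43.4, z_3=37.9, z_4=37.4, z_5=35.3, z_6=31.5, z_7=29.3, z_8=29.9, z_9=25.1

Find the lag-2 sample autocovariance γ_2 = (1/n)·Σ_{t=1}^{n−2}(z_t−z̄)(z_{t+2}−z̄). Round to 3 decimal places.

Mean z̄ = (39.9 + 43.4 + 37.9 + 37.4 + 35.3 + 31.5 + 29.3 + 29.9 + 25.1)/9 = 34.4111
Σ_{t=1}^{7}(z_t−z̄)(z_{t+2}−z̄) = 96.5964
γ_2 = 96.5964 / 9 = 10.733

10.733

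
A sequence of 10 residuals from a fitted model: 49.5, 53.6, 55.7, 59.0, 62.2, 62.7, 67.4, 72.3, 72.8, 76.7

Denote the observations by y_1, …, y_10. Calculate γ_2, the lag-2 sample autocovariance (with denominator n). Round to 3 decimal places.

Mean ȳ = (49.5 + 53.6 + 55.7 + 59.0 + 62.2 + 62.7 + 67.4 + 72.3 + 72.8 + 76.7)/10 = 63.1900
Σ_{t=1}^{8}(y_t−ȳ)(y_{t+2}−ȳ) = 307.0908
γ_2 = 307.0908 / 10 = 30.709

30.709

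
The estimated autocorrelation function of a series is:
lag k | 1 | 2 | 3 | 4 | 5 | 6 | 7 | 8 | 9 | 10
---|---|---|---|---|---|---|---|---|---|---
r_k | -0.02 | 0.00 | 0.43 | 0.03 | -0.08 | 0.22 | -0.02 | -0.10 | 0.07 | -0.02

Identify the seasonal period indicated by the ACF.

3

The largest autocorrelation is r_3 = 0.43, with a weaker echo at lag 6 (0.22); the remaining lags stay at or below 0.07.
The dominant spike at lag 3 indicates a seasonal period of 3.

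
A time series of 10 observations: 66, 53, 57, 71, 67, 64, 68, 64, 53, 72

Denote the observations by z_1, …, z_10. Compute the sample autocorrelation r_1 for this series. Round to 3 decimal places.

Mean z̄ = (66 + 53 + 57 + 71 + 67 + 64 + 68 + 64 + 53 + 72)/10 = 63.5000
Numerator Σ_{t=1}^{9}(z_t−z̄)(z_{t+1}−z̄) = -68.7500
Denominator Σ(z_t−z̄)² = 430.5000
r_1 = -68.7500 / 430.5000 = -0.160

-0.160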